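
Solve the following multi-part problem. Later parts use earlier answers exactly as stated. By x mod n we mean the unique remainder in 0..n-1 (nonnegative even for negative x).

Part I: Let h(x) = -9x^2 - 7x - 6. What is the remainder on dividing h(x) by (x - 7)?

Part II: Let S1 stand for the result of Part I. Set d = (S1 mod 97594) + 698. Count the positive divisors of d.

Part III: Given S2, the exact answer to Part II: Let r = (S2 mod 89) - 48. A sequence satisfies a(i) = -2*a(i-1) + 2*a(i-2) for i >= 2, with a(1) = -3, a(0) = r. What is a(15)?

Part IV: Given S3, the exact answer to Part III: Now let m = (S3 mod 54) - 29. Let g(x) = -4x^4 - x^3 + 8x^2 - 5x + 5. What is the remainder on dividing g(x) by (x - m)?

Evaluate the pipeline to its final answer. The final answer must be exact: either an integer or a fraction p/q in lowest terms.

Part I: remainder = value at the root: -9*(7)^2 - 7*(7)^1 - 6 = (-441) + (-49) + (-6) = -496; answer -496
Part II: S1 = -496; d = 97796; 97796 = 2^2 * 23 * 1063; number of divisors = (2+1) * (1+1) * (1+1) = 12; answer 12
Part III: S2 = 12; r = -36; a(2) = -2*(-3) + 2*(-36) = -66; iterating: a(2)=-66, a(3)=126, a(4)=-384, a(5)=1020, a(6)=-2808, a(7)=7656, a(8)=-20928, a(9)=57168, a(10)=-156192, a(11)=426720, a(12)=-1165824, a(13)=3185088, a(14)=-8701824, a(15)=23773824; answer 23773824
Part IV: S3 = 23773824; m = -29; remainder = value at the root: -4*(-29)^4 - 1*(-29)^3 + 8*(-29)^2 - 5*(-29)^1 + 5 = (-2829124) + (24389) + (6728) + (145) + (5) = -2797857; answer -2797857

-2797857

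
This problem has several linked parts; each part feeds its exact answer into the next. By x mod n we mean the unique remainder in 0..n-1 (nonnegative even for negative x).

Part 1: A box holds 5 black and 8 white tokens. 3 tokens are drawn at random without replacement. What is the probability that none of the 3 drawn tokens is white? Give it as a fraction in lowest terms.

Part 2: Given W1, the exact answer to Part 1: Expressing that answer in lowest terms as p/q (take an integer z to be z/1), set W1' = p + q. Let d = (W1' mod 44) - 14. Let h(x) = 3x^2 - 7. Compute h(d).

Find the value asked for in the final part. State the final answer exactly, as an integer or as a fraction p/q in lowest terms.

5

Part 1: total draws C(13,3) = 286; favorable C(5,3) = 10; P = 5/143; answer 5/143
Part 2: W1 = 5/143; threaded value p + q = 148; d = 2; 3*(2)^2 - 7 = (12) + (-7) = 5; answer 5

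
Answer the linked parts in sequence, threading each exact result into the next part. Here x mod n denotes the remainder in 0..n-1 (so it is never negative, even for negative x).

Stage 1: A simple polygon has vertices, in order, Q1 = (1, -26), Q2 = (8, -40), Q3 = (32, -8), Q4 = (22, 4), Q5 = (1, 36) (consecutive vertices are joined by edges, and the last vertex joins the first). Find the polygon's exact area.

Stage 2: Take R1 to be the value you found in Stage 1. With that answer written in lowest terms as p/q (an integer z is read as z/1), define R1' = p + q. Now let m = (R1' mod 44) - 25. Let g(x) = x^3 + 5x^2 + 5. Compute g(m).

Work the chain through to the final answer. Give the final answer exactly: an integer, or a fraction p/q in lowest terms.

Stage 1: cross terms: (1*-40 - 8*-26)=168, (8*-8 - 32*-40)=1216, (32*4 - 22*-8)=304, (22*36 - 1*4)=788, (1*-26 - 1*36)=-62; twice the area = |2414| = 2414; area = 1207; answer 1207
Stage 2: R1 = 1207; threaded value p + q = 1208; m = -5; 1*(-5)^3 + 5*(-5)^2 + 5 = (-125) + (125) + (5) = 5; answer 5

5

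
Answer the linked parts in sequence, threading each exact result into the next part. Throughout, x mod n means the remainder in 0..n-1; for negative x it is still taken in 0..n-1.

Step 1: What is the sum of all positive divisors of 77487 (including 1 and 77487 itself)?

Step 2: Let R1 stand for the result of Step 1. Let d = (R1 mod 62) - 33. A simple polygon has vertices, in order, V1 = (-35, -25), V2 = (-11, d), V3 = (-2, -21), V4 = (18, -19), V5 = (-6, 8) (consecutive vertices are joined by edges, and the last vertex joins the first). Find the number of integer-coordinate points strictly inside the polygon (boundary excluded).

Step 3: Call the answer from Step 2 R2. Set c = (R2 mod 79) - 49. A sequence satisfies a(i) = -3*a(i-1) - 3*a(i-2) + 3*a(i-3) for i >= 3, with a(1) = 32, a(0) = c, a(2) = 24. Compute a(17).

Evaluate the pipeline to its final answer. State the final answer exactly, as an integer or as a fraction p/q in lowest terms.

Step 1: 77487 = 3 * 23 * 1123; sigma = (1 + 3) * (1 + 23) * (1 + 1123) = 4 * 24 * 1124 = 107904; answer 107904
Step 2: R1 = 107904; d = -9; cross terms: (-35*-9 - -11*-25)=40, (-11*-21 - -2*-9)=213, (-2*-19 - 18*-21)=416, (18*8 - -6*-19)=30, (-6*-25 - -35*8)=430; twice the area = |1129| = 1129; area = 1129/2; boundary points = 8 + 3 + 2 + 3 + 1 = 17; strictly interior points = area - boundary/2 + 1 = 557; answer 557
Step 3: R2 = 557; c = -45; a(3) = -3*(24) - 3*(32) + 3*(-45) = -303; iterating: a(3)=-303, a(4)=933, a(5)=-1818, a(6)=1746, a(7)=3015, a(8)=-19737, a(9)=55404, a(10)=-97956, a(11)=68445, a(12)=254745, a(13)=-1263438, a(14)=3231414, a(15)=-5139693, a(16)=1934523, a(17)=19309752; answer 19309752

19309752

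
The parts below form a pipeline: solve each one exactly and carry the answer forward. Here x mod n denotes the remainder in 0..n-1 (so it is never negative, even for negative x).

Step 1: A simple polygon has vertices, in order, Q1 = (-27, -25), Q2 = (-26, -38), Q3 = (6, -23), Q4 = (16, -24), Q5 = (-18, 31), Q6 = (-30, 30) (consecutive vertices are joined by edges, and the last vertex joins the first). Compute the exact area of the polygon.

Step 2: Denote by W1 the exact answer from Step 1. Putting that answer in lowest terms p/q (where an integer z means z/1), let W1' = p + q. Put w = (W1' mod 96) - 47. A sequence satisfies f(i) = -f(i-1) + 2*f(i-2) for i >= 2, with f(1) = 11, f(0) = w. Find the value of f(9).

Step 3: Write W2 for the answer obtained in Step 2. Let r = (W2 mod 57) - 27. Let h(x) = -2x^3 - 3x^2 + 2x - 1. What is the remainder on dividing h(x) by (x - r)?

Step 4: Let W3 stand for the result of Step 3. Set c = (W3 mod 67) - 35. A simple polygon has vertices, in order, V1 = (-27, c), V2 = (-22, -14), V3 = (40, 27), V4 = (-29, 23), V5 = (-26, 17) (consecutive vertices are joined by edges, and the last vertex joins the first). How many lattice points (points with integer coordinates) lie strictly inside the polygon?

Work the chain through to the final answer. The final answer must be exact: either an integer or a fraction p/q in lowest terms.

Step 1: cross terms: (-27*-38 - -26*-25)=376, (-26*-23 - 6*-38)=826, (6*-24 - 16*-23)=224, (16*31 - -18*-24)=64, (-18*30 - -30*31)=390, (-30*-25 - -27*30)=1560; twice the area = |3440| = 3440; area = 1720; answer 1720
Step 2: W1 = 1720; threaded value p + q = 1721; w = 42; f(2) = -1*(11) + 2*(42) = 73; iterating: f(2)=73, f(3)=-51, f(4)=197, f(5)=-299, f(6)=693, f(7)=-1291, f(8)=2677, f(9)=-5259; answer -5259
Step 3: W2 = -5259; r = 15; remainder = value at the root: -2*(15)^3 - 3*(15)^2 + 2*(15)^1 - 1 = (-6750) + (-675) + (30) + (-1) = -7396; answer -7396
Step 4: W3 = -7396; c = 6; cross terms: (-27*-14 - -22*6)=510, (-22*27 - 40*-14)=-34, (40*23 - -29*27)=1703, (-29*17 - -26*23)=105, (-26*6 - -27*17)=303; twice the area = |2587| = 2587; area = 2587/2; boundary points = 5 + 1 + 1 + 3 + 1 = 11; strictly interior points = area - boundary/2 + 1 = 1289; answer 1289

1289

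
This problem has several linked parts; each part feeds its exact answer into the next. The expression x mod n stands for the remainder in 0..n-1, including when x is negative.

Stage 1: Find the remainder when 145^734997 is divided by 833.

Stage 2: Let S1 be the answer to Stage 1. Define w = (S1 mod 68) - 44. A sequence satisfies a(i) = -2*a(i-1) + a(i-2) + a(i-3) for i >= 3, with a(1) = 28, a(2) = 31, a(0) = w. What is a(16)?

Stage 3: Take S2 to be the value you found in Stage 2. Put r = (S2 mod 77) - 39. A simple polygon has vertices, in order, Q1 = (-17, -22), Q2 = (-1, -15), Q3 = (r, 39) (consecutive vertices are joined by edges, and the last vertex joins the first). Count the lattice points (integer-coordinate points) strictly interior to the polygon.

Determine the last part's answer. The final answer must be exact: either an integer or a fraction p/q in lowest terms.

372

Stage 1: squarings mod 833: 145^1=145, 145^2=200, 145^4=16, 145^8=256, 145^16=562, 145^32=137, 145^64=443, 145^128=494, 145^256=800, 145^512=256, 145^1024=562, 145^2048=137, 145^4096=443, 145^8192=494, 145^16384=800, 145^32768=256, 145^65536=562, 145^131072=137, 145^262144=443, 145^524288=494; 145^734997 = 145^1 * 145^4 * 145^16 * 145^256 * 145^512 * 145^1024 * 145^4096 * 145^8192 * 145^65536 * 145^131072 * 145^524288 = 790 (mod 833); answer 790
Stage 2: S1 = 790; w = -2; a(3) = -2*(31) + 1*(28) + 1*(-2) = -36; iterating: a(3)=-36, a(4)=131, a(5)=-267, a(6)=629, a(7)=-1394, a(8)=3150, a(9)=-7065, a(10)=15886, a(11)=-35687, a(12)=80195, a(13)=-180191, a(14)=404890, a(15)=-909776, a(16)=2044251; answer 2044251
Stage 3: S2 = 2044251; r = 16; cross terms: (-17*-15 - -1*-22)=233, (-1*39 - 16*-15)=201, (16*-22 - -17*39)=311; twice the area = |745| = 745; area = 745/2; boundary points = 1 + 1 + 1 = 3; strictly interior points = area - boundary/2 + 1 = 372; answer 372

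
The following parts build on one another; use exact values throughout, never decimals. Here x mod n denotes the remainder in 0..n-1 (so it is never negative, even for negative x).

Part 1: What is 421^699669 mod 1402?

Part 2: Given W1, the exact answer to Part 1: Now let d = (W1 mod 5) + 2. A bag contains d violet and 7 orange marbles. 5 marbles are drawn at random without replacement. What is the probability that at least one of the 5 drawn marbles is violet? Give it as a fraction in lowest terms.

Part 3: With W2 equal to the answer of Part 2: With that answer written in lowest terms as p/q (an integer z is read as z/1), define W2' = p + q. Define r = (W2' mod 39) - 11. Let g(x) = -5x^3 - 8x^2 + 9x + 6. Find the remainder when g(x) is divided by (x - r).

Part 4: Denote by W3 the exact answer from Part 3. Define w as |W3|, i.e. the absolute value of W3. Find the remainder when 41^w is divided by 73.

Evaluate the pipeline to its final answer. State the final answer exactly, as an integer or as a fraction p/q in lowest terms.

Part 1: squarings mod 1402: 421^1=421, 421^2=589, 421^4=627, 421^8=569, 421^16=1301, 421^32=387, 421^64=1157, 421^128=1141, 421^256=825, 421^512=655, 421^1024=13, 421^2048=169, 421^4096=521, 421^8192=855, 421^16384=583, 421^32768=605, 421^65536=103, 421^131072=795, 421^262144=1125, 421^524288=1021; 421^699669 = 421^1 * 421^4 * 421^16 * 421^256 * 421^1024 * 421^2048 * 421^8192 * 421^32768 * 421^131072 * 421^524288 = 943 (mod 1402); answer 943
Part 2: W1 = 943; d = 5; total draws C(12,5) = 792; complement C(7,5) = 21; favorable 792 - 21 = 771; P = 257/264; answer 257/264
Part 3: W2 = 257/264; threaded value p + q = 521; r = 3; remainder = value at the root: -5*(3)^3 - 8*(3)^2 + 9*(3)^1 + 6 = (-135) + (-72) + (27) + (6) = -174; answer -174
Part 4: W3 = -174; w = 174; squarings mod 73: 41^1=41, 41^2=2, 41^4=4, 41^8=16, 41^16=37, 41^32=55, 41^64=32, 41^128=2; 41^174 = 41^2 * 41^4 * 41^8 * 41^32 * 41^128 = 64 (mod 73); answer 64

64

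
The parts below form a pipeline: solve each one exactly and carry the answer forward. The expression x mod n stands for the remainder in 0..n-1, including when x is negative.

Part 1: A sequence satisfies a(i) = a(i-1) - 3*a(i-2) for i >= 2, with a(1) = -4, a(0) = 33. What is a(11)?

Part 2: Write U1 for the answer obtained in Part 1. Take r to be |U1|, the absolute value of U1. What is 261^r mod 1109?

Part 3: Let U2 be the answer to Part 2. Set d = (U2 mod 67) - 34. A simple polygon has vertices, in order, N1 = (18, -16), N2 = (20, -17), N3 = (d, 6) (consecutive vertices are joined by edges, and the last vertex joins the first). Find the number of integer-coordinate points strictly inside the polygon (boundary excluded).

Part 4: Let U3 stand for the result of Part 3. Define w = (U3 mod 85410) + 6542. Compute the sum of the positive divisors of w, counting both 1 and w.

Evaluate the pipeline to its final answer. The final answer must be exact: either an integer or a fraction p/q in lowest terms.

Part 1: a(2) = 1*(-4) - 3*(33) = -103; iterating: a(2)=-103, a(3)=-91, a(4)=218, a(5)=491, a(6)=-163, a(7)=-1636, a(8)=-1147, a(9)=3761, a(10)=7202, a(11)=-4081; answer -4081
Part 2: U1 = -4081; r = 4081; squarings mod 1109: 261^1=261, 261^2=472, 261^4=984, 261^8=99, 261^16=929, 261^32=239, 261^64=562, 261^128=888, 261^256=45, 261^512=916, 261^1024=652, 261^2048=357; 261^4081 = 261^1 * 261^16 * 261^32 * 261^64 * 261^128 * 261^256 * 261^512 * 261^1024 * 261^2048 = 901 (mod 1109); answer 901
Part 3: U2 = 901; d = -4; cross terms: (18*-17 - 20*-16)=14, (20*6 - -4*-17)=52, (-4*-16 - 18*6)=-44; twice the area = |22| = 22; area = 11; boundary points = 1 + 1 + 22 = 24; strictly interior points = area - boundary/2 + 1 = 0; answer 0
Part 4: U3 = 0; w = 6542; 6542 = 2 * 3271; sigma = (1 + 2) * (1 + 3271) = 3 * 3272 = 9816; answer 9816

9816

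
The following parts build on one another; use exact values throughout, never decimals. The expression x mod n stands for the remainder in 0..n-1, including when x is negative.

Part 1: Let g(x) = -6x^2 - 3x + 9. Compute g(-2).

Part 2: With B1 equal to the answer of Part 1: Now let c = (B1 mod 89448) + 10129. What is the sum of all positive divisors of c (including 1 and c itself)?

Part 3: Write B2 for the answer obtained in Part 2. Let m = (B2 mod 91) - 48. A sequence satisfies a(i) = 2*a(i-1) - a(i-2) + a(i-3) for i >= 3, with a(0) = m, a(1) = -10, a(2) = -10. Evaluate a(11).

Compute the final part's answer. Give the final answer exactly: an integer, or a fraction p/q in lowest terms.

Part 1: -6*(-2)^2 - 3*(-2)^1 + 9 = (-24) + (6) + (9) = -9; answer -9
Part 2: B1 = -9; c = 99568; 99568 = 2^4 * 7^2 * 127; sigma = (1 + 2 + 4 + 8 + 16) * (1 + 7 + 49) * (1 + 127) = 31 * 57 * 128 = 226176; answer 226176
Part 3: B2 = 226176; m = -7; a(3) = 2*(-10) - 1*(-10) + 1*(-7) = -17; iterating: a(3)=-17, a(4)=-34, a(5)=-61, a(6)=-105, a(7)=-183, a(8)=-322, a(9)=-566, a(10)=-993, a(11)=-1742; answer -1742

-1742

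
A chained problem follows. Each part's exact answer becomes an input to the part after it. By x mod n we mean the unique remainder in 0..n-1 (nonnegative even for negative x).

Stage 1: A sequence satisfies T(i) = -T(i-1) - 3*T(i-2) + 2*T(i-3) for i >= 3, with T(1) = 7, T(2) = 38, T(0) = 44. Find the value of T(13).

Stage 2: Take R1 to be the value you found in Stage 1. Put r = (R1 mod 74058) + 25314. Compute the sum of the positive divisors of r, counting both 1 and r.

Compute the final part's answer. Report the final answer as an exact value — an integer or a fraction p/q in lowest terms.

88200

Stage 1: T(3) = -1*(38) - 3*(7) + 2*(44) = 29; iterating: T(3)=29, T(4)=-129, T(5)=118, T(6)=327, T(7)=-939, T(8)=194, T(9)=3277, T(10)=-5737, T(11)=-3706, T(12)=27471, T(13)=-27827; answer -27827
Stage 2: R1 = -27827; r = 71545; 71545 = 5 * 41 * 349; sigma = (1 + 5) * (1 + 41) * (1 + 349) = 6 * 42 * 350 = 88200; answer 88200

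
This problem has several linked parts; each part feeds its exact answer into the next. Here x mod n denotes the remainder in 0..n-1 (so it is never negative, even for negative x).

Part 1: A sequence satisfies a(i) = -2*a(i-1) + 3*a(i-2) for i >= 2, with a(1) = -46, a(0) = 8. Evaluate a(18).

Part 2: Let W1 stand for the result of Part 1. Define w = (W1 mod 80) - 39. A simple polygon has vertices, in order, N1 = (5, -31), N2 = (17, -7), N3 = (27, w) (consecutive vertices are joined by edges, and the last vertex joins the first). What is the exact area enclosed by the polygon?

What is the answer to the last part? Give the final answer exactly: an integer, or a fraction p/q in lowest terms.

96

Part 1: a(2) = -2*(-46) + 3*(8) = 116; iterating: a(2)=116, a(3)=-370, a(4)=1088, a(5)=-3286, a(6)=9836, a(7)=-29530, a(8)=88568, a(9)=-265726, a(10)=797156, a(11)=-2391490, a(12)=7174448, a(13)=-21523366, a(14)=64570076, a(15)=-193710250, a(16)=581130728, a(17)=-1743392206, a(18)=5230176596; answer 5230176596
Part 2: W1 = 5230176596; w = -3; cross terms: (5*-7 - 17*-31)=492, (17*-3 - 27*-7)=138, (27*-31 - 5*-3)=-822; twice the area = |-192| = 192; area = 96; answer 96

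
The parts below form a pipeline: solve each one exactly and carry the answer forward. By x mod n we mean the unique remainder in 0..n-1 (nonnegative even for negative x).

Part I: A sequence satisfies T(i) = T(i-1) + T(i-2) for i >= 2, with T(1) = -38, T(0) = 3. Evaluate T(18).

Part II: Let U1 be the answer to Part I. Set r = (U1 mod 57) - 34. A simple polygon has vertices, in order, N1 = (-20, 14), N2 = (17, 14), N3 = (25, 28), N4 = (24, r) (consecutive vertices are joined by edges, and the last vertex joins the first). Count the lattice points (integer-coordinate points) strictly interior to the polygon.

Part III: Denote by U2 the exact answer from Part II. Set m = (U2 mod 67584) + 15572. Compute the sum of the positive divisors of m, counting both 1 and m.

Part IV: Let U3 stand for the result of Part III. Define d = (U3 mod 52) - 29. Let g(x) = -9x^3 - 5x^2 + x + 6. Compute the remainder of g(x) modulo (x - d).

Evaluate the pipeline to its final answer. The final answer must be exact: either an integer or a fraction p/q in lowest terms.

-85527

Part I: T(2) = 1*(-38) + 1*(3) = -35; iterating: T(2)=-35, T(3)=-73, T(4)=-108, T(5)=-181, T(6)=-289, T(7)=-470, T(8)=-759, T(9)=-1229, T(10)=-1988, T(11)=-3217, T(12)=-5205, T(13)=-8422, T(14)=-13627, T(15)=-22049, T(16)=-35676, T(17)=-57725, T(18)=-93401; answer -93401
Part II: U1 = -93401; r = -12; cross terms: (-20*14 - 17*14)=-518, (17*28 - 25*14)=126, (25*-12 - 24*28)=-972, (24*14 - -20*-12)=96; twice the area = |-1268| = 1268; area = 634; boundary points = 37 + 2 + 1 + 2 = 42; strictly interior points = area - boundary/2 + 1 = 614; answer 614
Part III: U2 = 614; m = 16186; 16186 = 2 * 8093; sigma = (1 + 2) * (1 + 8093) = 3 * 8094 = 24282; answer 24282
Part IV: U3 = 24282; d = 21; remainder = value at the root: -9*(21)^3 - 5*(21)^2 + 1*(21)^1 + 6 = (-83349) + (-2205) + (21) + (6) = -85527; answer -85527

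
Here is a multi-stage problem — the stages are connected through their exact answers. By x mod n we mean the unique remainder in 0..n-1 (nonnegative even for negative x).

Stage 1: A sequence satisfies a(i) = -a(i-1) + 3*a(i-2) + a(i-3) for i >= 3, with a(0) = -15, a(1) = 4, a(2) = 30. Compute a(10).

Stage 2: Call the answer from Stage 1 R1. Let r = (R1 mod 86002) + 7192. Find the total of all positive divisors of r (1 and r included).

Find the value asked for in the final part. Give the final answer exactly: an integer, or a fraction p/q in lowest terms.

Stage 1: a(3) = -1*(30) + 3*(4) + 1*(-15) = -33; iterating: a(3)=-33, a(4)=127, a(5)=-196, a(6)=544, a(7)=-1005, a(8)=2441, a(9)=-4912, a(10)=11230; answer 11230
Stage 2: R1 = 11230; r = 18422; 18422 = 2 * 61 * 151; sigma = (1 + 2) * (1 + 61) * (1 + 151) = 3 * 62 * 152 = 28272; answer 28272

28272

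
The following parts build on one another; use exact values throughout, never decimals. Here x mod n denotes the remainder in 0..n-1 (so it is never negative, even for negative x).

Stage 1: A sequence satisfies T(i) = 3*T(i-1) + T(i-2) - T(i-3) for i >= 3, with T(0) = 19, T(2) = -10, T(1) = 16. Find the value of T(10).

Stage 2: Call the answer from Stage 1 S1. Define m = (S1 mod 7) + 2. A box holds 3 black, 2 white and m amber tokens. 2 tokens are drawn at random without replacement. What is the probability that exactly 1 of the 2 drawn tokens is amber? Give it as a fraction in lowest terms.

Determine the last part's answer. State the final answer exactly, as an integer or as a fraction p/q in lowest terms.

10/21

Stage 1: T(3) = 3*(-10) + 1*(16) - 1*(19) = -33; iterating: T(3)=-33, T(4)=-125, T(5)=-398, T(6)=-1286, T(7)=-4131, T(8)=-13281, T(9)=-42688, T(10)=-137214; answer -137214
Stage 2: S1 = -137214; m = 2; total draws C(7,2) = 21; favorable C(2,1)*C(5,1) = 10; P = 10/21; answer 10/21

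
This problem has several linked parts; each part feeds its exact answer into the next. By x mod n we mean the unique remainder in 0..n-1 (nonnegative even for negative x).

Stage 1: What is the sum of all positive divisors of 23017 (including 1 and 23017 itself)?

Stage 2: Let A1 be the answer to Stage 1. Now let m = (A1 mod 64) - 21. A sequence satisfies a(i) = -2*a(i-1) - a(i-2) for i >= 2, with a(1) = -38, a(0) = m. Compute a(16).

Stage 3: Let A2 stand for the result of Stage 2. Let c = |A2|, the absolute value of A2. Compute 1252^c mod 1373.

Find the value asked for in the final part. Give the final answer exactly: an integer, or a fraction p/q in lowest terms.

1166

Stage 1: 23017 is prime, so its only divisors are 1 and 23017; sigma = 1 + 23017 = 23018; answer 23018
Stage 2: A1 = 23018; m = 21; a(2) = -2*(-38) - 1*(21) = 55; iterating: a(2)=55, a(3)=-72, a(4)=89, a(5)=-106, a(6)=123, a(7)=-140, a(8)=157, a(9)=-174, a(10)=191, a(11)=-208, a(12)=225, a(13)=-242, a(14)=259, a(15)=-276, a(16)=293; answer 293
Stage 3: A2 = 293; c = 293; squarings mod 1373: 1252^1=1252, 1252^2=911, 1252^4=629, 1252^8=217, 1252^16=407, 1252^32=889, 1252^64=846, 1252^128=383, 1252^256=1151; 1252^293 = 1252^1 * 1252^4 * 1252^32 * 1252^256 = 1166 (mod 1373); answer 1166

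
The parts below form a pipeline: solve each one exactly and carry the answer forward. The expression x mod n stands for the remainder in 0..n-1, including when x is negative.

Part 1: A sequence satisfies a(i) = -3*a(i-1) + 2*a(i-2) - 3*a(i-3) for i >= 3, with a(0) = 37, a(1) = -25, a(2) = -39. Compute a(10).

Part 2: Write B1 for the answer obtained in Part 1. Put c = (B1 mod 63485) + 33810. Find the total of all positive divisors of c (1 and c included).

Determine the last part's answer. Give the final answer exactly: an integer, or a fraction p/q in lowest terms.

120384

Part 1: a(3) = -3*(-39) + 2*(-25) - 3*(37) = -44; iterating: a(3)=-44, a(4)=129, a(5)=-358, a(6)=1464, a(7)=-5495, a(8)=20487, a(9)=-76843, a(10)=287988; answer 287988
Part 2: B1 = 287988; c = 67858; 67858 = 2 * 7 * 37 * 131; sigma = (1 + 2) * (1 + 7) * (1 + 37) * (1 + 131) = 3 * 8 * 38 * 132 = 120384; answer 120384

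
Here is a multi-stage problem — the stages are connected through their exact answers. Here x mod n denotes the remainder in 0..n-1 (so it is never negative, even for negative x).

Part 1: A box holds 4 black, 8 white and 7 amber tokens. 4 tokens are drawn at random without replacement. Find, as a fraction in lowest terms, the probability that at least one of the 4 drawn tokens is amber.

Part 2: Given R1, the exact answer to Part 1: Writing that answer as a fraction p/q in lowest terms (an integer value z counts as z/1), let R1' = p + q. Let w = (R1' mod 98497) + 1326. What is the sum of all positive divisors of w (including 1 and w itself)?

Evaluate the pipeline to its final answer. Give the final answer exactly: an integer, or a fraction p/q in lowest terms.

5184

Part 1: total draws C(19,4) = 3876; complement C(12,4) = 495; favorable 3876 - 495 = 3381; P = 1127/1292; answer 1127/1292
Part 2: R1 = 1127/1292; threaded value p + q = 2419; w = 3745; 3745 = 5 * 7 * 107; sigma = (1 + 5) * (1 + 7) * (1 + 107) = 6 * 8 * 108 = 5184; answer 5184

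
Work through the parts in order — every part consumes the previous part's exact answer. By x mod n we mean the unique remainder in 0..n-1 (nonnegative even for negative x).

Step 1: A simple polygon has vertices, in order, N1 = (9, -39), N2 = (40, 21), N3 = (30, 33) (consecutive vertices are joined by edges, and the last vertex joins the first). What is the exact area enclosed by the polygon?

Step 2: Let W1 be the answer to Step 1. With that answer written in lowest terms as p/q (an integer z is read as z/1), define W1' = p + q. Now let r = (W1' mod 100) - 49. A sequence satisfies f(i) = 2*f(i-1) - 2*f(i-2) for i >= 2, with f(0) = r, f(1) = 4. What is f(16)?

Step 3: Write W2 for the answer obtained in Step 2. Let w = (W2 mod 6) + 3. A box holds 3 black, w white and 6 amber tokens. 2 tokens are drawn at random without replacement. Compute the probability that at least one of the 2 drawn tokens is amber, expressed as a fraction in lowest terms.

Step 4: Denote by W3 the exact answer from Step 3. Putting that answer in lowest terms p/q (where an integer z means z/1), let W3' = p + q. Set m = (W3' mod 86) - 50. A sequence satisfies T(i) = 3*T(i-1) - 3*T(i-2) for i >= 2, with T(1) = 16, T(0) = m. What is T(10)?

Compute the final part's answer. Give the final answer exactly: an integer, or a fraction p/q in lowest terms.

-17496

Step 1: cross terms: (9*21 - 40*-39)=1749, (40*33 - 30*21)=690, (30*-39 - 9*33)=-1467; twice the area = |972| = 972; area = 486; answer 486
Step 2: W1 = 486; threaded value p + q = 487; r = 38; f(2) = 2*(4) - 2*(38) = -68; iterating: f(2)=-68, f(3)=-144, f(4)=-152, f(5)=-16, f(6)=272, f(7)=576, f(8)=608, f(9)=64, f(10)=-1088, f(11)=-2304, f(12)=-2432, f(13)=-256, f(14)=4352, f(15)=9216, f(16)=9728; answer 9728
Step 3: W2 = 9728; w = 5; total draws C(14,2) = 91; complement C(8,2) = 28; favorable 91 - 28 = 63; P = 9/13; answer 9/13
Step 4: W3 = 9/13; threaded value p + q = 22; m = -28; T(2) = 3*(16) - 3*(-28) = 132; iterating: T(2)=132, T(3)=348, T(4)=648, T(5)=900, T(6)=756, T(7)=-432, T(8)=-3564, T(9)=-9396, T(10)=-17496; answer -17496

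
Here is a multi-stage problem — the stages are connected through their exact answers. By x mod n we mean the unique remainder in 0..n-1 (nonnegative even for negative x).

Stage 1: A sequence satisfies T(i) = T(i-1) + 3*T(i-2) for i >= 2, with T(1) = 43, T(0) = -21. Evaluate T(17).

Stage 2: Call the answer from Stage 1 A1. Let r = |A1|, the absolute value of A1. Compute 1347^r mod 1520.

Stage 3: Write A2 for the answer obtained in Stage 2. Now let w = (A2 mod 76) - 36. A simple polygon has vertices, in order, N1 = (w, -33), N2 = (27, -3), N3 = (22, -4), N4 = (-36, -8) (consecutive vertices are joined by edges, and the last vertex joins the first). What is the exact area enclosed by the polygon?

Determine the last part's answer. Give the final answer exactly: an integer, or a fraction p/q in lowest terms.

Stage 1: T(2) = 1*(43) + 3*(-21) = -20; iterating: T(2)=-20, T(3)=109, T(4)=49, T(5)=376, T(6)=523, T(7)=1651, T(8)=3220, T(9)=8173, T(10)=17833, T(11)=42352, T(12)=95851, T(13)=222907, T(14)=510460, T(15)=1179181, T(16)=2710561, T(17)=6248104; answer 6248104
Stage 2: A1 = 6248104; r = 6248104; squarings mod 1520: 1347^1=1347, 1347^2=1049, 1347^4=1441, 1347^8=161, 1347^16=81, 1347^32=481, 1347^64=321, 1347^128=1201, 1347^256=1441, 1347^512=161, 1347^1024=81, 1347^2048=481, 1347^4096=321, 1347^8192=1201, 1347^16384=1441, 1347^32768=161, 1347^65536=81, 1347^131072=481, 1347^262144=321, 1347^524288=1201, 1347^1048576=1441, 1347^2097152=161, 1347^4194304=81; 1347^6248104 = 1347^8 * 1347^32 * 1347^128 * 1347^512 * 1347^1024 * 1347^4096 * 1347^16384 * 1347^65536 * 1347^131072 * 1347^262144 * 1347^524288 * 1347^1048576 * 1347^4194304 = 81 (mod 1520); answer 81
Stage 3: A2 = 81; w = -31; cross terms: (-31*-3 - 27*-33)=984, (27*-4 - 22*-3)=-42, (22*-8 - -36*-4)=-320, (-36*-33 - -31*-8)=940; twice the area = |1562| = 1562; area = 781; answer 781

781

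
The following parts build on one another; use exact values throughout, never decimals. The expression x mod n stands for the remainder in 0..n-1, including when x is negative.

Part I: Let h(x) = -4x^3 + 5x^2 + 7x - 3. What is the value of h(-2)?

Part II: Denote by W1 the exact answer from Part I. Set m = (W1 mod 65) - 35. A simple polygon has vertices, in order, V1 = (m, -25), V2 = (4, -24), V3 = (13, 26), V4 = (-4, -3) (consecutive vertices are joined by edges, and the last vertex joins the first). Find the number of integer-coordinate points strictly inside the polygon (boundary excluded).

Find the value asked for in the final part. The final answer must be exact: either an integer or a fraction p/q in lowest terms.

339

Part I: -4*(-2)^3 + 5*(-2)^2 + 7*(-2)^1 - 3 = (32) + (20) + (-14) + (-3) = 35; answer 35
Part II: W1 = 35; m = 0; cross terms: (0*-24 - 4*-25)=100, (4*26 - 13*-24)=416, (13*-3 - -4*26)=65, (-4*-25 - 0*-3)=100; twice the area = |681| = 681; area = 681/2; boundary points = 1 + 1 + 1 + 2 = 5; strictly interior points = area - boundary/2 + 1 = 339; answer 339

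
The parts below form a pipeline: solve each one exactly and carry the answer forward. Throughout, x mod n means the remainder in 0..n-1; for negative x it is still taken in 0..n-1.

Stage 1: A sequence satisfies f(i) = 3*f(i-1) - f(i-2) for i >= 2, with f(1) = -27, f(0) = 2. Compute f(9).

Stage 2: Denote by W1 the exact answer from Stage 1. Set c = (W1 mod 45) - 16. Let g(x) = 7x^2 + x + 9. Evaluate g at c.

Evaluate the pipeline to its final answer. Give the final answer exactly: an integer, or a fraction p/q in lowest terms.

2049

Stage 1: f(2) = 3*(-27) - 1*(2) = -83; iterating: f(2)=-83, f(3)=-222, f(4)=-583, f(5)=-1527, f(6)=-3998, f(7)=-10467, f(8)=-27403, f(9)=-71742; answer -71742
Stage 2: W1 = -71742; c = 17; 7*(17)^2 + 1*(17)^1 + 9 = (2023) + (17) + (9) = 2049; answer 2049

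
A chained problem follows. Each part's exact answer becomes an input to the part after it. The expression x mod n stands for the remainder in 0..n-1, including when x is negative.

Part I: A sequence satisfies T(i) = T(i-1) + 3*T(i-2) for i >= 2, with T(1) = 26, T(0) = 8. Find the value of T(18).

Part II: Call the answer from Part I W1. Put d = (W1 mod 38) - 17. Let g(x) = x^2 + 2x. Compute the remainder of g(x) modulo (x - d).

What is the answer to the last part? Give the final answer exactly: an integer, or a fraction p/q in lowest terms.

399

Part I: T(2) = 1*(26) + 3*(8) = 50; iterating: T(2)=50, T(3)=128, T(4)=278, T(5)=662, T(6)=1496, T(7)=3482, T(8)=7970, T(9)=18416, T(10)=42326, T(11)=97574, T(12)=224552, T(13)=517274, T(14)=1190930, T(15)=2742752, T(16)=6315542, T(17)=14543798, T(18)=33490424; answer 33490424
Part II: W1 = 33490424; d = 19; remainder = value at the root: 1*(19)^2 + 2*(19)^1 = (361) + (38) = 399; answer 399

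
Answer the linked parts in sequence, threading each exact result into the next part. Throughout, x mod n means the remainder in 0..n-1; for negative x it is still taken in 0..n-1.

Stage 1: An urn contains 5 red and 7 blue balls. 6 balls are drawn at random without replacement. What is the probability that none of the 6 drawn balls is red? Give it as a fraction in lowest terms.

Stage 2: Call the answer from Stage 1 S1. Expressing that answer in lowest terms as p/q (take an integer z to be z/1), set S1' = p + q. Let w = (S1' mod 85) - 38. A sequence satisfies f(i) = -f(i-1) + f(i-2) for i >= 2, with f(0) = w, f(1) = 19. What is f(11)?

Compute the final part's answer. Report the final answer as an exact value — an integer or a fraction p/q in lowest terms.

Stage 1: total draws C(12,6) = 924; favorable C(7,6) = 7; P = 1/132; answer 1/132
Stage 2: S1 = 1/132; threaded value p + q = 133; w = 10; f(2) = -1*(19) + 1*(10) = -9; iterating: f(2)=-9, f(3)=28, f(4)=-37, f(5)=65, f(6)=-102, f(7)=167, f(8)=-269, f(9)=436, f(10)=-705, f(11)=1141; answer 1141

1141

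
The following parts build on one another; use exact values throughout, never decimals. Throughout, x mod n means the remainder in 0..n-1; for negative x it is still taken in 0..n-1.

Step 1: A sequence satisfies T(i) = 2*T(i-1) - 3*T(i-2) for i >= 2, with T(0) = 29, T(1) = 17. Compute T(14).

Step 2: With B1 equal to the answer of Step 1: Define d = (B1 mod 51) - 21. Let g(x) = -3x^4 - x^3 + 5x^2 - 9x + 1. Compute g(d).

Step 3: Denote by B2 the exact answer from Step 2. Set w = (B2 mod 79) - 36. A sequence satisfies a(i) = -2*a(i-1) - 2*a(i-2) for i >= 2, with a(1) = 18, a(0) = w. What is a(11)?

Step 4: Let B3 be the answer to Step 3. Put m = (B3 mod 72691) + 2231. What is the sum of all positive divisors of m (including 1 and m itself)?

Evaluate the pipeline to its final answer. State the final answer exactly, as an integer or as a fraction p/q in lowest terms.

5400

Step 1: T(2) = 2*(17) - 3*(29) = -53; iterating: T(2)=-53, T(3)=-157, T(4)=-155, T(5)=161, T(6)=787, T(7)=1091, T(8)=-179, T(9)=-3631, T(10)=-6725, T(11)=-2557, T(12)=15061, T(13)=37793, T(14)=30403; answer 30403
Step 2: B1 = 30403; d = -14; -3*(-14)^4 - 1*(-14)^3 + 5*(-14)^2 - 9*(-14)^1 + 1 = (-115248) + (2744) + (980) + (126) + (1) = -111397; answer -111397
Step 3: B2 = -111397; w = 36; a(2) = -2*(18) - 2*(36) = -108; iterating: a(2)=-108, a(3)=180, a(4)=-144, a(5)=-72, a(6)=432, a(7)=-720, a(8)=576, a(9)=288, a(10)=-1728, a(11)=2880; answer 2880
Step 4: B3 = 2880; m = 5111; 5111 = 19 * 269; sigma = (1 + 19) * (1 + 269) = 20 * 270 = 5400; answer 5400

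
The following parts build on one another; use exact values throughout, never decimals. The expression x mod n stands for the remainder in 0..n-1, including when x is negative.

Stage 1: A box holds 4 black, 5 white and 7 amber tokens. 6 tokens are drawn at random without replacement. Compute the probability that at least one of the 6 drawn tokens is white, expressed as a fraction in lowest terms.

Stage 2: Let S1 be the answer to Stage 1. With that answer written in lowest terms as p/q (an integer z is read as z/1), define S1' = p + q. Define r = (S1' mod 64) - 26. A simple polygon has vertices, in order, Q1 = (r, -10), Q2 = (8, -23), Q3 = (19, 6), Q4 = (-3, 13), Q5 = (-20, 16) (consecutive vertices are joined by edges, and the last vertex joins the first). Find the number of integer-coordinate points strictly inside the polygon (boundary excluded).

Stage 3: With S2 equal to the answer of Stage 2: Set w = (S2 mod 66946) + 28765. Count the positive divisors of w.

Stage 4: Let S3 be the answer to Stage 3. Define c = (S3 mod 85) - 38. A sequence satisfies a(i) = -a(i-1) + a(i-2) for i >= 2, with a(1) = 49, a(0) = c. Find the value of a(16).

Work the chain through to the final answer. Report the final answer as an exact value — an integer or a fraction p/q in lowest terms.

Stage 1: total draws C(16,6) = 8008; complement C(11,6) = 462; favorable 8008 - 462 = 7546; P = 49/52; answer 49/52
Stage 2: S1 = 49/52; threaded value p + q = 101; r = 11; cross terms: (11*-23 - 8*-10)=-173, (8*6 - 19*-23)=485, (19*13 - -3*6)=265, (-3*16 - -20*13)=212, (-20*-10 - 11*16)=24; twice the area = |813| = 813; area = 813/2; boundary points = 1 + 1 + 1 + 1 + 1 = 5; strictly interior points = area - boundary/2 + 1 = 405; answer 405
Stage 3: S2 = 405; w = 29170; 29170 = 2 * 5 * 2917; number of divisors = (1+1) * (1+1) * (1+1) = 8; answer 8
Stage 4: S3 = 8; c = -30; a(2) = -1*(49) + 1*(-30) = -79; iterating: a(2)=-79, a(3)=128, a(4)=-207, a(5)=335, a(6)=-542, a(7)=877, a(8)=-1419, a(9)=2296, a(10)=-3715, a(11)=6011, a(12)=-9726, a(13)=15737, a(14)=-25463, a(15)=41200, a(16)=-66663; answer -66663

-66663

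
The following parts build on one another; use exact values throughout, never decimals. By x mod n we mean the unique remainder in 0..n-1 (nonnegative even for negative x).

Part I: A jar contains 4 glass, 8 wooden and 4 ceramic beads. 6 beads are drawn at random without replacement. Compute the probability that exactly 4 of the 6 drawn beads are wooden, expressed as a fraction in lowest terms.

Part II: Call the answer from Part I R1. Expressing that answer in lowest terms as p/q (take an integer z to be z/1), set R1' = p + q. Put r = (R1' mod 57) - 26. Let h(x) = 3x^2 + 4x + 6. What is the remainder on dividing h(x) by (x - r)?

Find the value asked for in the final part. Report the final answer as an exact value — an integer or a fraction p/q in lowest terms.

Part I: total draws C(16,6) = 8008; favorable C(8,4)*C(8,2) = 1960; P = 35/143; answer 35/143
Part II: R1 = 35/143; threaded value p + q = 178; r = -19; remainder = value at the root: 3*(-19)^2 + 4*(-19)^1 + 6 = (1083) + (-76) + (6) = 1013; answer 1013

1013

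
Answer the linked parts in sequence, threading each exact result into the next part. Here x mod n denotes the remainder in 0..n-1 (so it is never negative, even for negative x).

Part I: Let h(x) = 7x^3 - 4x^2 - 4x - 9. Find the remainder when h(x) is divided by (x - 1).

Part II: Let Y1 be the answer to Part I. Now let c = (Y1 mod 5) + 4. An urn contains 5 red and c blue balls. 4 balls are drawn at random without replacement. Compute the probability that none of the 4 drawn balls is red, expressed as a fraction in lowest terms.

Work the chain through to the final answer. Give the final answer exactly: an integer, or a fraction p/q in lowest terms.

1/126

Part I: remainder = value at the root: 7*(1)^3 - 4*(1)^2 - 4*(1)^1 - 9 = (7) + (-4) + (-4) + (-9) = -10; answer -10
Part II: Y1 = -10; c = 4; total draws C(9,4) = 126; favorable C(4,4) = 1; P = 1/126; answer 1/126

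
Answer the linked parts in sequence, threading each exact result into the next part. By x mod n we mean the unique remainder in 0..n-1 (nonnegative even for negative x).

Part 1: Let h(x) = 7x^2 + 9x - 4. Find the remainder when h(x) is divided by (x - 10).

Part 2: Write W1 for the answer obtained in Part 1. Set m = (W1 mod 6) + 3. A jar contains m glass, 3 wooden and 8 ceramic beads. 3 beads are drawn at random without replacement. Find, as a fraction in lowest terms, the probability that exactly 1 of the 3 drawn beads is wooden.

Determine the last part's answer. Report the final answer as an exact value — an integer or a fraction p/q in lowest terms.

165/364

Part 1: remainder = value at the root: 7*(10)^2 + 9*(10)^1 - 4 = (700) + (90) + (-4) = 786; answer 786
Part 2: W1 = 786; m = 3; total draws C(14,3) = 364; favorable C(3,1)*C(11,2) = 165; P = 165/364; answer 165/364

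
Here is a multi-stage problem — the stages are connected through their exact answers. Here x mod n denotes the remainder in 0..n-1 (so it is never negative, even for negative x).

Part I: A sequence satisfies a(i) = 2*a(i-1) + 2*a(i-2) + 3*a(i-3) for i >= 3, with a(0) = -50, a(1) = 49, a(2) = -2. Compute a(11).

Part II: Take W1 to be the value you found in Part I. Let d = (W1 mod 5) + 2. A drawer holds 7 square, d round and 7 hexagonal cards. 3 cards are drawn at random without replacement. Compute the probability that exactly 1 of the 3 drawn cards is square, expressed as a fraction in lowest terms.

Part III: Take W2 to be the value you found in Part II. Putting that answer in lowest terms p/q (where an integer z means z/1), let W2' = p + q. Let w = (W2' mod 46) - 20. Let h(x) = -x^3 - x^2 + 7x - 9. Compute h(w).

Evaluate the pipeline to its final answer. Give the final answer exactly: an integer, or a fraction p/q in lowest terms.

-756

Part I: a(3) = 2*(-2) + 2*(49) + 3*(-50) = -56; iterating: a(3)=-56, a(4)=31, a(5)=-56, a(6)=-218, a(7)=-455, a(8)=-1514, a(9)=-4592, a(10)=-13577, a(11)=-40880; answer -40880
Part II: W1 = -40880; d = 2; total draws C(16,3) = 560; favorable C(7,1)*C(9,2) = 252; P = 9/20; answer 9/20
Part III: W2 = 9/20; threaded value p + q = 29; w = 9; -1*(9)^3 - 1*(9)^2 + 7*(9)^1 - 9 = (-729) + (-81) + (63) + (-9) = -756; answer -756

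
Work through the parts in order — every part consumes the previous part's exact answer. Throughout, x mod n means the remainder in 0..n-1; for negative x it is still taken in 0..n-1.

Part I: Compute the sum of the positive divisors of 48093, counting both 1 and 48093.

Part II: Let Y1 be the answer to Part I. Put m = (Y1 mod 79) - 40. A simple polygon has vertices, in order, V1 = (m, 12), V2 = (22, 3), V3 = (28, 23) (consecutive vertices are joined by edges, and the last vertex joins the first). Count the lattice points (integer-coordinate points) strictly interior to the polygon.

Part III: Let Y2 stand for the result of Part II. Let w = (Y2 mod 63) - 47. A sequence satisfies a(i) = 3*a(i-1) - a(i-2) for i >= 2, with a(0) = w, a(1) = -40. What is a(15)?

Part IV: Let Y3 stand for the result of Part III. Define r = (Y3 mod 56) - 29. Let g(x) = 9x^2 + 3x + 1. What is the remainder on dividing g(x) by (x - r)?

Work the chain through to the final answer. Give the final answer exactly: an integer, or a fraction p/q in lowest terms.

Part I: 48093 = 3 * 17 * 23 * 41; sigma = (1 + 3) * (1 + 17) * (1 + 23) * (1 + 41) = 4 * 18 * 24 * 42 = 72576; answer 72576
Part II: Y1 = 72576; m = 14; cross terms: (14*3 - 22*12)=-222, (22*23 - 28*3)=422, (28*12 - 14*23)=14; twice the area = |214| = 214; area = 107; boundary points = 1 + 2 + 1 = 4; strictly interior points = area - boundary/2 + 1 = 106; answer 106
Part III: Y2 = 106; w = -4; a(2) = 3*(-40) - 1*(-4) = -116; iterating: a(2)=-116, a(3)=-308, a(4)=-808, a(5)=-2116, a(6)=-5540, a(7)=-14504, a(8)=-37972, a(9)=-99412, a(10)=-260264, a(11)=-681380, a(12)=-1783876, a(13)=-4670248, a(14)=-12226868, a(15)=-32010356; answer -32010356
Part IV: Y3 = -32010356; r = -1; remainder = value at the root: 9*(-1)^2 + 3*(-1)^1 + 1 = (9) + (-3) + (1) = 7; answer 7

7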